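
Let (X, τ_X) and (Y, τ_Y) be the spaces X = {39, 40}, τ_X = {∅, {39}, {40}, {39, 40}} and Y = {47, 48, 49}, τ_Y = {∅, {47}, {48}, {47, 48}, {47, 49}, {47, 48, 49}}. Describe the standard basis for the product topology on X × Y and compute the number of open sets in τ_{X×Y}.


Basis B = {∅ × ∅, {39} × {47}, {39} × {48}, {40} × {47}, {40} × {48}, {39} × {47, 48}, {39} × {47, 49}, {39, 40} × {47}, {39, 40} × {48}, {40} × {47, 48}, {40} × {47, 49}, {39} × {47, 48, 49}, {40} × {47, 48, 49}, {39, 40} × {47, 48}, {39, 40} × {47, 49}, {39, 40} × {47, 48, 49}}; |τ_{X×Y}| = 36.

Enumerate products U × V with U ∈ τ_X, V ∈ τ_Y (deduplicated):
  ∅ × ∅ = {} (∅)
  {39} × {47} = {(39,47)}
  {39} × {48} = {(39,48)}
  {40} × {47} = {(40,47)}
  {40} × {48} = {(40,48)}
  {39} × {47, 48} = {(39,47), (39,48)}
  {39} × {47, 49} = {(39,47), (39,49)}
  {39, 40} × {47} = {(39,47), (40,47)}
  {39, 40} × {48} = {(39,48), (40,48)}
  {40} × {47, 48} = {(40,47), (40,48)}
  {40} × {47, 49} = {(40,47), (40,49)}
  {39} × {47, 48, 49} = {(39,47), (39,48), (39,49)}
  {40} × {47, 48, 49} = {(40,47), (40,48), (40,49)}
  {39, 40} × {47, 48} = {(39,47), (39,48), (40,47), (40,48)}
  {39, 40} × {47, 49} = {(39,47), (39,49), (40,47), (40,49)}
  {39, 40} × {47, 48, 49} = {(39,47), (39,48), (39,49), (40,47), (40,48), (40,49)}
These 16 distinct sets form the basis B.
Close under arbitrary unions to get τ_{X×Y}; counting gives |τ_{X×Y}| = 36.


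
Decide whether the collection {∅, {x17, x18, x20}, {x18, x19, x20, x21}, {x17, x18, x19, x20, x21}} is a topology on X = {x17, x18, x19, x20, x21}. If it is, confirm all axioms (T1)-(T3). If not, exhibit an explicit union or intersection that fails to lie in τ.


τ is NOT a topology on X.

Axiom (T1): ∅ ∈ τ? Yes; X ∈ τ? Yes.
Axiom (T2/T3): check pairwise unions and intersections of members of τ.
Counterexample for (T3): {x17, x18, x20} ∩ {x18, x19, x20, x21} = {x18, x20} ∉ τ. Therefore τ is NOT a topology.


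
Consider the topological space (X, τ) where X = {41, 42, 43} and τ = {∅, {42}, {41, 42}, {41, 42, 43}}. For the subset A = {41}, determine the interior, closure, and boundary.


int(A) = ∅, cl(A) = {41, 43}, ∂A = {41, 43}.

Closed sets in (X, τ) are complements of opens:
  closed(X, τ) = {∅, {43}, {41, 43}, {41, 42, 43}}.
int(A) = ⋃ {U ∈ τ : U ⊆ A}. Opens contained in A: ∅.
Taking the union of these: int(A) = ∅.
cl(A) = ⋂ {C closed : A ⊆ C}. Closed sets containing A: {41, 43}, {41, 42, 43}.
Intersecting these: cl(A) = {41, 43}.
∂A = cl(A) ∖ int(A) = {41, 43} ∖ ∅ = {41, 43}.


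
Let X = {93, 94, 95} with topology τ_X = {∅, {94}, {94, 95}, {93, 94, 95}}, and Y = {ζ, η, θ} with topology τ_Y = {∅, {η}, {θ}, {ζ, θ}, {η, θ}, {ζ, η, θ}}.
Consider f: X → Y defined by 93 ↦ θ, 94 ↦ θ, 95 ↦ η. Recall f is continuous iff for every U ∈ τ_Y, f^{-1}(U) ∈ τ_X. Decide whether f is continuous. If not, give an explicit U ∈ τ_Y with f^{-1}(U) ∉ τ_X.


f is NOT continuous.

Compute f^{-1}(U) for each U ∈ τ_Y:
  U = ∅: f^{-1}(U) = ∅ ∈ τ_X ✓.
  U = {η}: f^{-1}(U) = {95} ∉ τ_X ✗.
  U = {θ}: f^{-1}(U) = {93, 94} ∉ τ_X ✗.
  U = {ζ, θ}: f^{-1}(U) = {93, 94} ∉ τ_X ✗.
  U = {η, θ}: f^{-1}(U) = {93, 94, 95} ∈ τ_X ✓.
  U = {ζ, η, θ}: f^{-1}(U) = {93, 94, 95} ∈ τ_X ✓.
Found U = {η} with f^{-1}(U) = {95} not in τ_X. Therefore f is NOT continuous.


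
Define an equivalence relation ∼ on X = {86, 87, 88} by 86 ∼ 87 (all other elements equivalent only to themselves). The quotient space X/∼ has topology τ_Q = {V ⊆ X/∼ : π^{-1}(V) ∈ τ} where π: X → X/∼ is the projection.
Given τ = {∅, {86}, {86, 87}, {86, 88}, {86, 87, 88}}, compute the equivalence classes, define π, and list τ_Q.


X/∼ = {[86=87], [88]}; |τ_Q| = 3.

Equivalence classes: [86=87], [88].
Quotient map π: X → X/∼ sends 86 ↦ [86=87], 87 ↦ [86=87], 88 ↦ [88].
For each subset V ⊆ X/∼, compute π^{-1}(V) ⊆ X and check whether π^{-1}(V) ∈ τ. V is open in τ_Q iff π^{-1}(V) ∈ τ.
  V = {}: π^{-1}(V) = ∅ ∈ τ ✓.
  V = {[86=87]}: π^{-1}(V) = {86, 87} ∈ τ ✓.
  V = {[88]}: π^{-1}(V) = {88} ∉ τ ✗.
  V = {[86=87], [88]}: π^{-1}(V) = {86, 87, 88} ∈ τ ✓.
Open sets in the quotient: τ_Q = {{}, {[86=87]}, {[86=87], [88]}} (3 elements).


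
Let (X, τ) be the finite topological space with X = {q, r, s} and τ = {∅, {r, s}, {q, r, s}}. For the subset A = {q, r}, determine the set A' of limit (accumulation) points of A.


A' = {q, s}

For each x ∈ X, list the open sets U ∈ τ with x ∈ U, then check whether U ∩ (A ∖ {x}) ≠ ∅ for every such U.
  x = q: opens ∋ x are {q, r, s}; each meets A ∖ {q}, so x IS a limit point.
  x = r: open {r, s} ∋ x has {r, s} ∩ (A ∖ {r}) = ∅, so x is NOT a limit point.
  x = s: opens ∋ x are {r, s}, {q, r, s}; each meets A ∖ {s}, so x IS a limit point.
Collecting: A' = {q, s}.


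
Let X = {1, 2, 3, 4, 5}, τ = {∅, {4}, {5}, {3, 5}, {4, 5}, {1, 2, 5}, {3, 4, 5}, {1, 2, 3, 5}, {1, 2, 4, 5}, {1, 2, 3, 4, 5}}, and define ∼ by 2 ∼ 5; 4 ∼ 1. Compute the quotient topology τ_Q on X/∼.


X/∼ = {[1=4], [2=5], [3]}; |τ_Q| = 3.

Equivalence classes: [1=4], [2=5], [3].
Quotient map π: X → X/∼ sends 1 ↦ [1=4], 2 ↦ [2=5], 3 ↦ [3], 4 ↦ [1=4], 5 ↦ [2=5].
For each subset V ⊆ X/∼, compute π^{-1}(V) ⊆ X and check whether π^{-1}(V) ∈ τ. V is open in τ_Q iff π^{-1}(V) ∈ τ.
  V = {}: π^{-1}(V) = ∅ ∈ τ ✓.
  V = {[1=4]}: π^{-1}(V) = {1, 4} ∉ τ ✗.
  V = {[2=5]}: π^{-1}(V) = {2, 5} ∉ τ ✗.
  V = {[1=4], [2=5]}: π^{-1}(V) = {1, 2, 4, 5} ∈ τ ✓.
  V = {[3]}: π^{-1}(V) = {3} ∉ τ ✗.
  V = {[1=4], [3]}: π^{-1}(V) = {1, 3, 4} ∉ τ ✗.
  V = {[2=5], [3]}: π^{-1}(V) = {2, 3, 5} ∉ τ ✗.
  V = {[1=4], [2=5], [3]}: π^{-1}(V) = {1, 2, 3, 4, 5} ∈ τ ✓.
Open sets in the quotient: τ_Q = {{}, {[1=4], [2=5]}, {[1=4], [2=5], [3]}} (3 elements).


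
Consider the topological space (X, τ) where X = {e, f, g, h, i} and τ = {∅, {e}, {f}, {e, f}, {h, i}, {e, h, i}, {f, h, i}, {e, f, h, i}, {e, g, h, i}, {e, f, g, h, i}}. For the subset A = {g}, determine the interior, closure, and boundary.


int(A) = ∅, cl(A) = {g}, ∂A = {g}.

Closed sets in (X, τ) are complements of opens:
  closed(X, τ) = {∅, {f}, {g}, {e, g}, {f, g}, {e, f, g}, {g, h, i}, {e, g, h, i}, {f, g, h, i}, {e, f, g, h, i}}.
int(A) = ⋃ {U ∈ τ : U ⊆ A}. Opens contained in A: ∅.
Taking the union of these: int(A) = ∅.
cl(A) = ⋂ {C closed : A ⊆ C}. Closed sets containing A: {g}, {e, g}, {f, g}, {e, f, g}, {g, h, i}, {e, g, h, i}, {f, g, h, i}, {e, f, g, h, i}.
Intersecting these: cl(A) = {g}.
∂A = cl(A) ∖ int(A) = {g} ∖ ∅ = {g}.


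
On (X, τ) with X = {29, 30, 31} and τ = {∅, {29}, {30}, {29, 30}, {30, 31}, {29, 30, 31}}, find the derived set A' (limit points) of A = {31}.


A' = ∅

For each x ∈ X, list the open sets U ∈ τ with x ∈ U, then check whether U ∩ (A ∖ {x}) ≠ ∅ for every such U.
  x = 29: open {29} ∋ x has {29} ∩ (A ∖ {29}) = ∅, so x is NOT a limit point.
  x = 30: open {30} ∋ x has {30} ∩ (A ∖ {30}) = ∅, so x is NOT a limit point.
  x = 31: open {30, 31} ∋ x has {30, 31} ∩ (A ∖ {31}) = ∅, so x is NOT a limit point.
Collecting: A' = ∅.


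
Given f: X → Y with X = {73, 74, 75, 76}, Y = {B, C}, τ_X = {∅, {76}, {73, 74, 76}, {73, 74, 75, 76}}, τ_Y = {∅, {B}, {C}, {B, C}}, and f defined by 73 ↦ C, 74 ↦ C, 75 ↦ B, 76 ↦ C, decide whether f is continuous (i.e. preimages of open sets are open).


f is NOT continuous.

Compute f^{-1}(U) for each U ∈ τ_Y:
  U = ∅: f^{-1}(U) = ∅ ∈ τ_X ✓.
  U = {B}: f^{-1}(U) = {75} ∉ τ_X ✗.
  U = {C}: f^{-1}(U) = {73, 74, 76} ∈ τ_X ✓.
  U = {B, C}: f^{-1}(U) = {73, 74, 75, 76} ∈ τ_X ✓.
Found U = {B} with f^{-1}(U) = {75} not in τ_X. Therefore f is NOT continuous.


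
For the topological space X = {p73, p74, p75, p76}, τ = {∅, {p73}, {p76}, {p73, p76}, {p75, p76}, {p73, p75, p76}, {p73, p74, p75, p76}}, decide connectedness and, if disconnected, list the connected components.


(X, τ) is connected.

Find clopen sets (U ∈ τ with X ∖ U ∈ τ):
  U = ∅, X ∖ U = {p73, p74, p75, p76} — both open, so U is clopen.
  U = {p73, p74, p75, p76}, X ∖ U = ∅ — both open, so U is clopen.
Only trivial clopens (∅ and X) exist, so (X, τ) is connected.
Compute connected components by grouping points that agree on all clopens:
  component: {p73, p74, p75, p76}


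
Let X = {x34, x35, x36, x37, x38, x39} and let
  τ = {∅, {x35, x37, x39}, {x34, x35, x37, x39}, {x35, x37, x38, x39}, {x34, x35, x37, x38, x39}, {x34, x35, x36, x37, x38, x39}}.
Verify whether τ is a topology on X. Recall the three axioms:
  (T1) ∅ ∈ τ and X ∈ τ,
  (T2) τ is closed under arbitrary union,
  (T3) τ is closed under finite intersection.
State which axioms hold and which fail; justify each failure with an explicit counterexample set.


τ IS a topology on X.

Axiom (T1): ∅ ∈ τ? Yes; X ∈ τ? Yes.
Axiom (T2/T3): check pairwise unions and intersections of members of τ.
All pairwise intersections and unions checked — each lies in τ. Therefore τ satisfies (T1), (T2), (T3): it IS a topology on X.


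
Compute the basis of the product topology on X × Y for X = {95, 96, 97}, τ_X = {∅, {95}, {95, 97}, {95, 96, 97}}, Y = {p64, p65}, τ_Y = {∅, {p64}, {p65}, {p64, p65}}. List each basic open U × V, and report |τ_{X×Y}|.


Basis B = {∅ × ∅, {95} × {p64}, {95} × {p65}, {95} × {p64, p65}, {95, 97} × {p64}, {95, 97} × {p65}, {95, 96, 97} × {p64}, {95, 96, 97} × {p65}, {95, 97} × {p64, p65}, {95, 96, 97} × {p64, p65}}; |τ_{X×Y}| = 16.

Enumerate products U × V with U ∈ τ_X, V ∈ τ_Y (deduplicated):
  ∅ × ∅ = {} (∅)
  {95} × {p64} = {(95,p64)}
  {95} × {p65} = {(95,p65)}
  {95} × {p64, p65} = {(95,p64), (95,p65)}
  {95, 97} × {p64} = {(95,p64), (97,p64)}
  {95, 97} × {p65} = {(95,p65), (97,p65)}
  {95, 96, 97} × {p64} = {(95,p64), (96,p64), (97,p64)}
  {95, 96, 97} × {p65} = {(95,p65), (96,p65), (97,p65)}
  {95, 97} × {p64, p65} = {(95,p64), (95,p65), (97,p64), (97,p65)}
  {95, 96, 97} × {p64, p65} = {(95,p64), (95,p65), (96,p64), (96,p65), (97,p64), (97,p65)}
These 10 distinct sets form the basis B.
Close under arbitrary unions to get τ_{X×Y}; counting gives |τ_{X×Y}| = 16.


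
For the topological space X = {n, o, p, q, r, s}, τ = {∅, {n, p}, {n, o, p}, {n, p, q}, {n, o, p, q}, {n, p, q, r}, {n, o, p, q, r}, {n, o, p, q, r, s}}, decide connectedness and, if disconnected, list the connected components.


(X, τ) is connected.

Find clopen sets (U ∈ τ with X ∖ U ∈ τ):
  U = ∅, X ∖ U = {n, o, p, q, r, s} — both open, so U is clopen.
  U = {n, o, p, q, r, s}, X ∖ U = ∅ — both open, so U is clopen.
Only trivial clopens (∅ and X) exist, so (X, τ) is connected.
Compute connected components by grouping points that agree on all clopens:
  component: {n, o, p, q, r, s}


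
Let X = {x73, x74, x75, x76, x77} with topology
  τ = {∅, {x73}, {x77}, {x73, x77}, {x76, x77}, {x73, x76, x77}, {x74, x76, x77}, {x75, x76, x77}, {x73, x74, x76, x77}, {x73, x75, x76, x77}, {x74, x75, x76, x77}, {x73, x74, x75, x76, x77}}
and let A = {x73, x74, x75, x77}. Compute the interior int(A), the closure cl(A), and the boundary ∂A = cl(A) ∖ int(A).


int(A) = {x73, x77}, cl(A) = {x73, x74, x75, x76, x77}, ∂A = {x74, x75, x76}.

Closed sets in (X, τ) are complements of opens:
  closed(X, τ) = {∅, {x73}, {x74}, {x75}, {x73, x74}, {x73, x75}, {x74, x75}, {x73, x74, x75}, {x74, x75, x76}, {x73, x74, x75, x76}, {x74, x75, x76, x77}, {x73, x74, x75, x76, x77}}.
int(A) = ⋃ {U ∈ τ : U ⊆ A}. Opens contained in A: ∅, {x73}, {x77}, {x73, x77}.
Taking the union of these: int(A) = {x73, x77}.
cl(A) = ⋂ {C closed : A ⊆ C}. Closed sets containing A: {x73, x74, x75, x76, x77}.
Intersecting these: cl(A) = {x73, x74, x75, x76, x77}.
∂A = cl(A) ∖ int(A) = {x73, x74, x75, x76, x77} ∖ {x73, x77} = {x74, x75, x76}.


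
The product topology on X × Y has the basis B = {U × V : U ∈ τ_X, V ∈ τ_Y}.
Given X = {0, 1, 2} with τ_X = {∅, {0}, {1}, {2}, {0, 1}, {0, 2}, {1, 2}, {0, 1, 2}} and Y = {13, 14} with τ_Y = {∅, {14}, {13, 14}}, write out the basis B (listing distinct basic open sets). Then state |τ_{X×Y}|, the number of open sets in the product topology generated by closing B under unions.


Basis B = {∅ × ∅, {0} × {14}, {1} × {14}, {2} × {14}, {0} × {13, 14}, {0, 1} × {14}, {0, 2} × {14}, {1} × {13, 14}, {1, 2} × {14}, {2} × {13, 14}, {0, 1, 2} × {14}, {0, 1} × {13, 14}, {0, 2} × {13, 14}, {1, 2} × {13, 14}, {0, 1, 2} × {13, 14}}; |τ_{X×Y}| = 27.

Enumerate products U × V with U ∈ τ_X, V ∈ τ_Y (deduplicated):
  ∅ × ∅ = {} (∅)
  {0} × {14} = {(0,14)}
  {1} × {14} = {(1,14)}
  {2} × {14} = {(2,14)}
  {0} × {13, 14} = {(0,13), (0,14)}
  {0, 1} × {14} = {(0,14), (1,14)}
  {0, 2} × {14} = {(0,14), (2,14)}
  {1} × {13, 14} = {(1,13), (1,14)}
  {1, 2} × {14} = {(1,14), (2,14)}
  {2} × {13, 14} = {(2,13), (2,14)}
  {0, 1, 2} × {14} = {(0,14), (1,14), (2,14)}
  {0, 1} × {13, 14} = {(0,13), (0,14), (1,13), (1,14)}
  {0, 2} × {13, 14} = {(0,13), (0,14), (2,13), (2,14)}
  {1, 2} × {13, 14} = {(1,13), (1,14), (2,13), (2,14)}
  {0, 1, 2} × {13, 14} = {(0,13), (0,14), (1,13), (1,14), (2,13), (2,14)}
These 15 distinct sets form the basis B.
Close under arbitrary unions to get τ_{X×Y}; counting gives |τ_{X×Y}| = 27.


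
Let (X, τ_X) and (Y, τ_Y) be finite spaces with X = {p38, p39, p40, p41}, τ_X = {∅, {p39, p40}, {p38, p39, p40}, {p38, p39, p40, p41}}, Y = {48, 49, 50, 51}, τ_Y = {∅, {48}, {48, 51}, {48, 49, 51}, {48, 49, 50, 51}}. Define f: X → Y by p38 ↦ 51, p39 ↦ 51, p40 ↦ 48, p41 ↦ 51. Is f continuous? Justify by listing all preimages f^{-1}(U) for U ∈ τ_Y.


f is NOT continuous.

Compute f^{-1}(U) for each U ∈ τ_Y:
  U = ∅: f^{-1}(U) = ∅ ∈ τ_X ✓.
  U = {48}: f^{-1}(U) = {p40} ∉ τ_X ✗.
  U = {48, 51}: f^{-1}(U) = {p38, p39, p40, p41} ∈ τ_X ✓.
  U = {48, 49, 51}: f^{-1}(U) = {p38, p39, p40, p41} ∈ τ_X ✓.
  U = {48, 49, 50, 51}: f^{-1}(U) = {p38, p39, p40, p41} ∈ τ_X ✓.
Found U = {48} with f^{-1}(U) = {p40} not in τ_X. Therefore f is NOT continuous.


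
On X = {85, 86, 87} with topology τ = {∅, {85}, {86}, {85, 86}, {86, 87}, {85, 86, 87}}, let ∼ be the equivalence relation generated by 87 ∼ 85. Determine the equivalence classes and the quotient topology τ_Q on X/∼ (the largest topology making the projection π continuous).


X/∼ = {[85=87], [86]}; |τ_Q| = 3.

Equivalence classes: [85=87], [86].
Quotient map π: X → X/∼ sends 85 ↦ [85=87], 86 ↦ [86], 87 ↦ [85=87].
For each subset V ⊆ X/∼, compute π^{-1}(V) ⊆ X and check whether π^{-1}(V) ∈ τ. V is open in τ_Q iff π^{-1}(V) ∈ τ.
  V = {}: π^{-1}(V) = ∅ ∈ τ ✓.
  V = {[85=87]}: π^{-1}(V) = {85, 87} ∉ τ ✗.
  V = {[86]}: π^{-1}(V) = {86} ∈ τ ✓.
  V = {[85=87], [86]}: π^{-1}(V) = {85, 86, 87} ∈ τ ✓.
Open sets in the quotient: τ_Q = {{}, {[86]}, {[85=87], [86]}} (3 elements).


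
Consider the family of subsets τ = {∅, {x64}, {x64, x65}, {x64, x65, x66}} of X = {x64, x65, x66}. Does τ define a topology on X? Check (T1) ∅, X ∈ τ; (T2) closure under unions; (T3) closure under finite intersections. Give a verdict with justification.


τ IS a topology on X.

Axiom (T1): ∅ ∈ τ? Yes; X ∈ τ? Yes.
Axiom (T2/T3): check pairwise unions and intersections of members of τ.
All pairwise intersections and unions checked — each lies in τ. Therefore τ satisfies (T1), (T2), (T3): it IS a topology on X.


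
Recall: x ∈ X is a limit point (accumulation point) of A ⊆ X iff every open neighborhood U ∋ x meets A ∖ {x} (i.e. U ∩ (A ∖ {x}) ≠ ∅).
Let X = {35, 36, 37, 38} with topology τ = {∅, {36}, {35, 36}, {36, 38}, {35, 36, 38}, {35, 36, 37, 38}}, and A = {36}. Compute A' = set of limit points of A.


A' = {35, 37, 38}

For each x ∈ X, list the open sets U ∈ τ with x ∈ U, then check whether U ∩ (A ∖ {x}) ≠ ∅ for every such U.
  x = 35: opens ∋ x are {35, 36}, {35, 36, 38}, {35, 36, 37, 38}; each meets A ∖ {35}, so x IS a limit point.
  x = 36: open {36} ∋ x has {36} ∩ (A ∖ {36}) = ∅, so x is NOT a limit point.
  x = 37: opens ∋ x are {35, 36, 37, 38}; each meets A ∖ {37}, so x IS a limit point.
  x = 38: opens ∋ x are {36, 38}, {35, 36, 38}, {35, 36, 37, 38}; each meets A ∖ {38}, so x IS a limit point.
Collecting: A' = {35, 37, 38}.


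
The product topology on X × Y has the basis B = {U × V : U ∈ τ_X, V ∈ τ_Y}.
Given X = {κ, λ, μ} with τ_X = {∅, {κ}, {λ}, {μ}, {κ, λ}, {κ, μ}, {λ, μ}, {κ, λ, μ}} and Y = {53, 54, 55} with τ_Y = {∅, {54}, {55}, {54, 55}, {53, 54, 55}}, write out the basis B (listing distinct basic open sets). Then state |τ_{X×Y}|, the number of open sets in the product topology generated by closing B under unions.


Basis B = {∅ × ∅, {κ} × {54}, {κ} × {55}, {λ} × {54}, {λ} × {55}, {μ} × {54}, {μ} × {55}, {κ} × {54, 55}, {κ, λ} × {54}, {κ, μ} × {54}, {κ, λ} × {55}, {κ, μ} × {55}, {λ} × {54, 55}, {λ, μ} × {54}, {λ, μ} × {55}, {μ} × {54, 55}, {κ} × {53, 54, 55}, {κ, λ, μ} × {54}, {κ, λ, μ} × {55}, {λ} × {53, 54, 55}, {μ} × {53, 54, 55}, {κ, λ} × {54, 55}, {κ, μ} × {54, 55}, {λ, μ} × {54, 55}, {κ, λ} × {53, 54, 55}, {κ, μ} × {53, 54, 55}, {κ, λ, μ} × {54, 55}, {λ, μ} × {53, 54, 55}, {κ, λ, μ} × {53, 54, 55}}; |τ_{X×Y}| = 125.

Enumerate products U × V with U ∈ τ_X, V ∈ τ_Y (deduplicated):
  ∅ × ∅ = {} (∅)
  {κ} × {54} = {(κ,54)}
  {κ} × {55} = {(κ,55)}
  {λ} × {54} = {(λ,54)}
  {λ} × {55} = {(λ,55)}
  {μ} × {54} = {(μ,54)}
  {μ} × {55} = {(μ,55)}
  {κ} × {54, 55} = {(κ,54), (κ,55)}
  {κ, λ} × {54} = {(κ,54), (λ,54)}
  {κ, μ} × {54} = {(κ,54), (μ,54)}
  {κ, λ} × {55} = {(κ,55), (λ,55)}
  {κ, μ} × {55} = {(κ,55), (μ,55)}
  {λ} × {54, 55} = {(λ,54), (λ,55)}
  {λ, μ} × {54} = {(λ,54), (μ,54)}
  {λ, μ} × {55} = {(λ,55), (μ,55)}
  {μ} × {54, 55} = {(μ,54), (μ,55)}
  {κ} × {53, 54, 55} = {(κ,53), (κ,54), (κ,55)}
  {κ, λ, μ} × {54} = {(κ,54), (λ,54), (μ,54)}
  {κ, λ, μ} × {55} = {(κ,55), (λ,55), (μ,55)}
  {λ} × {53, 54, 55} = {(λ,53), (λ,54), (λ,55)}
  {μ} × {53, 54, 55} = {(μ,53), (μ,54), (μ,55)}
  {κ, λ} × {54, 55} = {(κ,54), (κ,55), (λ,54), (λ,55)}
  {κ, μ} × {54, 55} = {(κ,54), (κ,55), (μ,54), (μ,55)}
  {λ, μ} × {54, 55} = {(λ,54), (λ,55), (μ,54), (μ,55)}
  {κ, λ} × {53, 54, 55} = {(κ,53), (κ,54), (κ,55), (λ,53), (λ,54), (λ,55)}
  {κ, μ} × {53, 54, 55} = {(κ,53), (κ,54), (κ,55), (μ,53), (μ,54), (μ,55)}
  {κ, λ, μ} × {54, 55} = {(κ,54), (κ,55), (λ,54), (λ,55), (μ,54), (μ,55)}
  {λ, μ} × {53, 54, 55} = {(λ,53), (λ,54), (λ,55), (μ,53), (μ,54), (μ,55)}
  {κ, λ, μ} × {53, 54, 55} = {(κ,53), (κ,54), (κ,55), (λ,53), (λ,54), (λ,55), (μ,53), (μ,54), (μ,55)}
These 29 distinct sets form the basis B.
Close under arbitrary unions to get τ_{X×Y}; counting gives |τ_{X×Y}| = 125.


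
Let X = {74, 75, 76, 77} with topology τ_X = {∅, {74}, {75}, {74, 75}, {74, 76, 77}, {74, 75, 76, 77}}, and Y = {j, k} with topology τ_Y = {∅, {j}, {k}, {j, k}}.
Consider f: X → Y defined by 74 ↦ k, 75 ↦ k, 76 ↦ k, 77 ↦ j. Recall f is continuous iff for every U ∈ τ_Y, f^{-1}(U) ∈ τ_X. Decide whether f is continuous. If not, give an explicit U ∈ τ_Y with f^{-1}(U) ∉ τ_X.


f is NOT continuous.

Compute f^{-1}(U) for each U ∈ τ_Y:
  U = ∅: f^{-1}(U) = ∅ ∈ τ_X ✓.
  U = {j}: f^{-1}(U) = {77} ∉ τ_X ✗.
  U = {k}: f^{-1}(U) = {74, 75, 76} ∉ τ_X ✗.
  U = {j, k}: f^{-1}(U) = {74, 75, 76, 77} ∈ τ_X ✓.
Found U = {j} with f^{-1}(U) = {77} not in τ_X. Therefore f is NOT continuous.


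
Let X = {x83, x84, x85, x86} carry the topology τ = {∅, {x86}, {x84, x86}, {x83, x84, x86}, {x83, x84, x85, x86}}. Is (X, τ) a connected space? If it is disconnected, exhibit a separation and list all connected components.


(X, τ) is connected.

Find clopen sets (U ∈ τ with X ∖ U ∈ τ):
  U = ∅, X ∖ U = {x83, x84, x85, x86} — both open, so U is clopen.
  U = {x83, x84, x85, x86}, X ∖ U = ∅ — both open, so U is clopen.
Only trivial clopens (∅ and X) exist, so (X, τ) is connected.
Compute connected components by grouping points that agree on all clopens:
  component: {x83, x84, x85, x86}


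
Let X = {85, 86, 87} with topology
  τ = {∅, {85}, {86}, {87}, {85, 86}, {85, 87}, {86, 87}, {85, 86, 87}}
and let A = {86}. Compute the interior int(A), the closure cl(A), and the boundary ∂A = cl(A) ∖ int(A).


int(A) = {86}, cl(A) = {86}, ∂A = ∅.

Closed sets in (X, τ) are complements of opens:
  closed(X, τ) = {∅, {85}, {86}, {87}, {85, 86}, {85, 87}, {86, 87}, {85, 86, 87}}.
int(A) = ⋃ {U ∈ τ : U ⊆ A}. Opens contained in A: ∅, {86}.
Taking the union of these: int(A) = {86}.
cl(A) = ⋂ {C closed : A ⊆ C}. Closed sets containing A: {86}, {85, 86}, {86, 87}, {85, 86, 87}.
Intersecting these: cl(A) = {86}.
∂A = cl(A) ∖ int(A) = {86} ∖ {86} = ∅.


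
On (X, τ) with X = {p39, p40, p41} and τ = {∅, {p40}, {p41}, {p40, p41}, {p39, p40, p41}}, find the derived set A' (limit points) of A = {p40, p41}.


A' = {p39}

For each x ∈ X, list the open sets U ∈ τ with x ∈ U, then check whether U ∩ (A ∖ {x}) ≠ ∅ for every such U.
  x = p39: opens ∋ x are {p39, p40, p41}; each meets A ∖ {p39}, so x IS a limit point.
  x = p40: open {p40} ∋ x has {p40} ∩ (A ∖ {p40}) = ∅, so x is NOT a limit point.
  x = p41: open {p41} ∋ x has {p41} ∩ (A ∖ {p41}) = ∅, so x is NOT a limit point.
Collecting: A' = {p39}.


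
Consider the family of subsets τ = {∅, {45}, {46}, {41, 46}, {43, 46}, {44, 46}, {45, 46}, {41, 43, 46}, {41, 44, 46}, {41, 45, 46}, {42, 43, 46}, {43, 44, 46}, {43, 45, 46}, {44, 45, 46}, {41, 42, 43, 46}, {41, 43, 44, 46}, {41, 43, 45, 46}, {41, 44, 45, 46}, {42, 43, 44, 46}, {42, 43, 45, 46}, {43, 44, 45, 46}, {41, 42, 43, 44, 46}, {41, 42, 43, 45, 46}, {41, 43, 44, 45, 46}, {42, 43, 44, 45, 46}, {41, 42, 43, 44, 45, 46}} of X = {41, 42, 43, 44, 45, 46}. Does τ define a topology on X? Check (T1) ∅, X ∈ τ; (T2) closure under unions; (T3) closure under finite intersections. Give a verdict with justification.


τ IS a topology on X.

Axiom (T1): ∅ ∈ τ? Yes; X ∈ τ? Yes.
Axiom (T2/T3): check pairwise unions and intersections of members of τ.
All pairwise intersections and unions checked — each lies in τ. Therefore τ satisfies (T1), (T2), (T3): it IS a topology on X.


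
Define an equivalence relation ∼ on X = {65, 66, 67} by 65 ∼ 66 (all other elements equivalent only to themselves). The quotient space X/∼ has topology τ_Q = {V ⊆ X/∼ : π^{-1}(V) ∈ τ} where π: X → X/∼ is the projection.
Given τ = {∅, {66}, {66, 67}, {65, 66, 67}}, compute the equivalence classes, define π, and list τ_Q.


X/∼ = {[65=66], [67]}; |τ_Q| = 2.

Equivalence classes: [65=66], [67].
Quotient map π: X → X/∼ sends 65 ↦ [65=66], 66 ↦ [65=66], 67 ↦ [67].
For each subset V ⊆ X/∼, compute π^{-1}(V) ⊆ X and check whether π^{-1}(V) ∈ τ. V is open in τ_Q iff π^{-1}(V) ∈ τ.
  V = {}: π^{-1}(V) = ∅ ∈ τ ✓.
  V = {[65=66]}: π^{-1}(V) = {65, 66} ∉ τ ✗.
  V = {[67]}: π^{-1}(V) = {67} ∉ τ ✗.
  V = {[65=66], [67]}: π^{-1}(V) = {65, 66, 67} ∈ τ ✓.
Open sets in the quotient: τ_Q = {{}, {[65=66], [67]}} (2 elements).


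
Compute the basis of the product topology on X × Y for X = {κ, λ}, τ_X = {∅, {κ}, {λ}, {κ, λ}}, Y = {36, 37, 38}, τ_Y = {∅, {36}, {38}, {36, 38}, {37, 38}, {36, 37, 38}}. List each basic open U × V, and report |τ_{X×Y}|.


Basis B = {∅ × ∅, {κ} × {36}, {κ} × {38}, {λ} × {36}, {λ} × {38}, {κ} × {36, 38}, {κ, λ} × {36}, {κ} × {37, 38}, {κ, λ} × {38}, {λ} × {36, 38}, {λ} × {37, 38}, {κ} × {36, 37, 38}, {λ} × {36, 37, 38}, {κ, λ} × {36, 38}, {κ, λ} × {37, 38}, {κ, λ} × {36, 37, 38}}; |τ_{X×Y}| = 36.

Enumerate products U × V with U ∈ τ_X, V ∈ τ_Y (deduplicated):
  ∅ × ∅ = {} (∅)
  {κ} × {36} = {(κ,36)}
  {κ} × {38} = {(κ,38)}
  {λ} × {36} = {(λ,36)}
  {λ} × {38} = {(λ,38)}
  {κ} × {36, 38} = {(κ,36), (κ,38)}
  {κ, λ} × {36} = {(κ,36), (λ,36)}
  {κ} × {37, 38} = {(κ,37), (κ,38)}
  {κ, λ} × {38} = {(κ,38), (λ,38)}
  {λ} × {36, 38} = {(λ,36), (λ,38)}
  {λ} × {37, 38} = {(λ,37), (λ,38)}
  {κ} × {36, 37, 38} = {(κ,36), (κ,37), (κ,38)}
  {λ} × {36, 37, 38} = {(λ,36), (λ,37), (λ,38)}
  {κ, λ} × {36, 38} = {(κ,36), (κ,38), (λ,36), (λ,38)}
  {κ, λ} × {37, 38} = {(κ,37), (κ,38), (λ,37), (λ,38)}
  {κ, λ} × {36, 37, 38} = {(κ,36), (κ,37), (κ,38), (λ,36), (λ,37), (λ,38)}
These 16 distinct sets form the basis B.
Close under arbitrary unions to get τ_{X×Y}; counting gives |τ_{X×Y}| = 36.


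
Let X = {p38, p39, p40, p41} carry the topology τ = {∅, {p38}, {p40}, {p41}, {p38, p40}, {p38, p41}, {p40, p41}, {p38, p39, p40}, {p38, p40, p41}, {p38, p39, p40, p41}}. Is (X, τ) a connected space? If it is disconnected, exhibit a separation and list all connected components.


(X, τ) is disconnected; components = [{p41}, {p38, p39, p40}].

Find clopen sets (U ∈ τ with X ∖ U ∈ τ):
  U = ∅, X ∖ U = {p38, p39, p40, p41} — both open, so U is clopen.
  U = {p41}, X ∖ U = {p38, p39, p40} — both open, so U is clopen.
  U = {p38, p39, p40}, X ∖ U = {p41} — both open, so U is clopen.
  U = {p38, p39, p40, p41}, X ∖ U = ∅ — both open, so U is clopen.
Nontrivial clopen(s) exist: e.g. {p38, p39, p40}. So (X, τ) is disconnected.
Compute connected components by grouping points that agree on all clopens:
  component: {p41}
  component: {p38, p39, p40}


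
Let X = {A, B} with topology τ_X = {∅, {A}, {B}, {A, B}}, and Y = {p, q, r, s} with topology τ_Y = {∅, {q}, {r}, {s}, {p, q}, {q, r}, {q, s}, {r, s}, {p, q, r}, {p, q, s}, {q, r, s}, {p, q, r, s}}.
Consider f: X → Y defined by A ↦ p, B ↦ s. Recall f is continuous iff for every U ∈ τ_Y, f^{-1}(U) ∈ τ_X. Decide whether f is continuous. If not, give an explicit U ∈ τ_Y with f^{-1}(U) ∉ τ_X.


f IS continuous.

Compute f^{-1}(U) for each U ∈ τ_Y:
  U = ∅: f^{-1}(U) = ∅ ∈ τ_X ✓.
  U = {q}: f^{-1}(U) = ∅ ∈ τ_X ✓.
  U = {r}: f^{-1}(U) = ∅ ∈ τ_X ✓.
  U = {s}: f^{-1}(U) = {B} ∈ τ_X ✓.
  U = {p, q}: f^{-1}(U) = {A} ∈ τ_X ✓.
  U = {q, r}: f^{-1}(U) = ∅ ∈ τ_X ✓.
  U = {q, s}: f^{-1}(U) = {B} ∈ τ_X ✓.
  U = {r, s}: f^{-1}(U) = {B} ∈ τ_X ✓.
  U = {p, q, r}: f^{-1}(U) = {A} ∈ τ_X ✓.
  U = {p, q, s}: f^{-1}(U) = {A, B} ∈ τ_X ✓.
  U = {q, r, s}: f^{-1}(U) = {B} ∈ τ_X ✓.
  U = {p, q, r, s}: f^{-1}(U) = {A, B} ∈ τ_X ✓.
Every preimage lies in τ_X, so f IS continuous.


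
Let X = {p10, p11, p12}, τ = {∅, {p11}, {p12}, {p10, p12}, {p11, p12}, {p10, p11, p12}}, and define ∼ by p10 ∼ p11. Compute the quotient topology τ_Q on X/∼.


X/∼ = {[p10=p11], [p12]}; |τ_Q| = 3.

Equivalence classes: [p10=p11], [p12].
Quotient map π: X → X/∼ sends p10 ↦ [p10=p11], p11 ↦ [p10=p11], p12 ↦ [p12].
For each subset V ⊆ X/∼, compute π^{-1}(V) ⊆ X and check whether π^{-1}(V) ∈ τ. V is open in τ_Q iff π^{-1}(V) ∈ τ.
  V = {}: π^{-1}(V) = ∅ ∈ τ ✓.
  V = {[p10=p11]}: π^{-1}(V) = {p10, p11} ∉ τ ✗.
  V = {[p12]}: π^{-1}(V) = {p12} ∈ τ ✓.
  V = {[p10=p11], [p12]}: π^{-1}(V) = {p10, p11, p12} ∈ τ ✓.
Open sets in the quotient: τ_Q = {{}, {[p12]}, {[p10=p11], [p12]}} (3 elements).


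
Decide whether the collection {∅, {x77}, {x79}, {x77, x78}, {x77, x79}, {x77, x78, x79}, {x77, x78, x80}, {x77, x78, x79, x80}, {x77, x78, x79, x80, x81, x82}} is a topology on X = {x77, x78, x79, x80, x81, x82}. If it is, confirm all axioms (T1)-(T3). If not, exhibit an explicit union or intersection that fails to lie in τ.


τ IS a topology on X.

Axiom (T1): ∅ ∈ τ? Yes; X ∈ τ? Yes.
Axiom (T2/T3): check pairwise unions and intersections of members of τ.
All pairwise intersections and unions checked — each lies in τ. Therefore τ satisfies (T1), (T2), (T3): it IS a topology on X.


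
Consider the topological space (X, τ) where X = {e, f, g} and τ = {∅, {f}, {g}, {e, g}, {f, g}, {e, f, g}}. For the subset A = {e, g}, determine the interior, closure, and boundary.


int(A) = {e, g}, cl(A) = {e, g}, ∂A = ∅.

Closed sets in (X, τ) are complements of opens:
  closed(X, τ) = {∅, {e}, {f}, {e, f}, {e, g}, {e, f, g}}.
int(A) = ⋃ {U ∈ τ : U ⊆ A}. Opens contained in A: ∅, {g}, {e, g}.
Taking the union of these: int(A) = {e, g}.
cl(A) = ⋂ {C closed : A ⊆ C}. Closed sets containing A: {e, g}, {e, f, g}.
Intersecting these: cl(A) = {e, g}.
∂A = cl(A) ∖ int(A) = {e, g} ∖ {e, g} = ∅.


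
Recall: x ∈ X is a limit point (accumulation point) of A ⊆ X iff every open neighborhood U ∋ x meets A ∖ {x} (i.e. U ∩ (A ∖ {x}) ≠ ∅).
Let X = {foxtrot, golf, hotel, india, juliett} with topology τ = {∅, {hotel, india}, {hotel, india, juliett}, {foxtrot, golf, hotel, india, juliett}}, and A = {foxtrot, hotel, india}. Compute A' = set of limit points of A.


A' = {foxtrot, golf, hotel, india, juliett}

For each x ∈ X, list the open sets U ∈ τ with x ∈ U, then check whether U ∩ (A ∖ {x}) ≠ ∅ for every such U.
  x = foxtrot: opens ∋ x are {foxtrot, golf, hotel, india, juliett}; each meets A ∖ {foxtrot}, so x IS a limit point.
  x = golf: opens ∋ x are {foxtrot, golf, hotel, india, juliett}; each meets A ∖ {golf}, so x IS a limit point.
  x = hotel: opens ∋ x are {hotel, india}, {hotel, india, juliett}, {foxtrot, golf, hotel, india, juliett}; each meets A ∖ {hotel}, so x IS a limit point.
  x = india: opens ∋ x are {hotel, india}, {hotel, india, juliett}, {foxtrot, golf, hotel, india, juliett}; each meets A ∖ {india}, so x IS a limit point.
  x = juliett: opens ∋ x are {hotel, india, juliett}, {foxtrot, golf, hotel, india, juliett}; each meets A ∖ {juliett}, so x IS a limit point.
Collecting: A' = {foxtrot, golf, hotel, india, juliett}.


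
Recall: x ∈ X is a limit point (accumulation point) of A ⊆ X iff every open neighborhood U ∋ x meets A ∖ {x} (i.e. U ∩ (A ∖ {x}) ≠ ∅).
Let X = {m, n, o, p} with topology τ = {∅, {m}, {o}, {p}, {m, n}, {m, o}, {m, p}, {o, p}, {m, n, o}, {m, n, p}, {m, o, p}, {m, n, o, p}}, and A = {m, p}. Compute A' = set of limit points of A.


A' = {n}

For each x ∈ X, list the open sets U ∈ τ with x ∈ U, then check whether U ∩ (A ∖ {x}) ≠ ∅ for every such U.
  x = m: open {m} ∋ x has {m} ∩ (A ∖ {m}) = ∅, so x is NOT a limit point.
  x = n: opens ∋ x are {m, n}, {m, n, o}, {m, n, p}, {m, n, o, p}; each meets A ∖ {n}, so x IS a limit point.
  x = o: open {o} ∋ x has {o} ∩ (A ∖ {o}) = ∅, so x is NOT a limit point.
  x = p: open {p} ∋ x has {p} ∩ (A ∖ {p}) = ∅, so x is NOT a limit point.
Collecting: A' = {n}.


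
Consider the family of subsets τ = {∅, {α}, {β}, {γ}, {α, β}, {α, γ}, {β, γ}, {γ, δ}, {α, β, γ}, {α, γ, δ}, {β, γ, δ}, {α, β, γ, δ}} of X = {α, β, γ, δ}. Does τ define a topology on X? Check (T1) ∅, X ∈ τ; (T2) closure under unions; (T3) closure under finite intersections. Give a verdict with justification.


τ IS a topology on X.

Axiom (T1): ∅ ∈ τ? Yes; X ∈ τ? Yes.
Axiom (T2/T3): check pairwise unions and intersections of members of τ.
All pairwise intersections and unions checked — each lies in τ. Therefore τ satisfies (T1), (T2), (T3): it IS a topology on X.


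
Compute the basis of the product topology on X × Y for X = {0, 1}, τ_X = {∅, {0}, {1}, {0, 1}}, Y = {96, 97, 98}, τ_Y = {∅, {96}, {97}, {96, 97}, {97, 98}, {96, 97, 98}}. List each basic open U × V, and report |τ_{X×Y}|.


Basis B = {∅ × ∅, {0} × {96}, {0} × {97}, {1} × {96}, {1} × {97}, {0} × {96, 97}, {0, 1} × {96}, {0} × {97, 98}, {0, 1} × {97}, {1} × {96, 97}, {1} × {97, 98}, {0} × {96, 97, 98}, {1} × {96, 97, 98}, {0, 1} × {96, 97}, {0, 1} × {97, 98}, {0, 1} × {96, 97, 98}}; |τ_{X×Y}| = 36.

Enumerate products U × V with U ∈ τ_X, V ∈ τ_Y (deduplicated):
  ∅ × ∅ = {} (∅)
  {0} × {96} = {(0,96)}
  {0} × {97} = {(0,97)}
  {1} × {96} = {(1,96)}
  {1} × {97} = {(1,97)}
  {0} × {96, 97} = {(0,96), (0,97)}
  {0, 1} × {96} = {(0,96), (1,96)}
  {0} × {97, 98} = {(0,97), (0,98)}
  {0, 1} × {97} = {(0,97), (1,97)}
  {1} × {96, 97} = {(1,96), (1,97)}
  {1} × {97, 98} = {(1,97), (1,98)}
  {0} × {96, 97, 98} = {(0,96), (0,97), (0,98)}
  {1} × {96, 97, 98} = {(1,96), (1,97), (1,98)}
  {0, 1} × {96, 97} = {(0,96), (0,97), (1,96), (1,97)}
  {0, 1} × {97, 98} = {(0,97), (0,98), (1,97), (1,98)}
  {0, 1} × {96, 97, 98} = {(0,96), (0,97), (0,98), (1,96), (1,97), (1,98)}
These 16 distinct sets form the basis B.
Close under arbitrary unions to get τ_{X×Y}; counting gives |τ_{X×Y}| = 36.


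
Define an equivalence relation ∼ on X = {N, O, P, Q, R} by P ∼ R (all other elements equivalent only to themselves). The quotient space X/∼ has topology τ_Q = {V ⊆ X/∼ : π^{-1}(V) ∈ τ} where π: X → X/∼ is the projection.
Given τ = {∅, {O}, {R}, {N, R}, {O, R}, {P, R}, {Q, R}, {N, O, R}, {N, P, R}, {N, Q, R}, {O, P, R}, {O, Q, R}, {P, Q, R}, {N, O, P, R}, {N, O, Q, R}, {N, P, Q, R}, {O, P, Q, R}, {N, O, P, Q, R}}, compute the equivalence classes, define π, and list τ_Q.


X/∼ = {[N], [O], [P=R], [Q]}; |τ_Q| = 10.

Equivalence classes: [N], [O], [P=R], [Q].
Quotient map π: X → X/∼ sends N ↦ [N], O ↦ [O], P ↦ [P=R], Q ↦ [Q], R ↦ [P=R].
For each subset V ⊆ X/∼, compute π^{-1}(V) ⊆ X and check whether π^{-1}(V) ∈ τ. V is open in τ_Q iff π^{-1}(V) ∈ τ.
  V = {}: π^{-1}(V) = ∅ ∈ τ ✓.
  V = {[N]}: π^{-1}(V) = {N} ∉ τ ✗.
  V = {[O]}: π^{-1}(V) = {O} ∈ τ ✓.
  V = {[N], [O]}: π^{-1}(V) = {N, O} ∉ τ ✗.
  V = {[P=R]}: π^{-1}(V) = {P, R} ∈ τ ✓.
  V = {[N], [P=R]}: π^{-1}(V) = {N, P, R} ∈ τ ✓.
  V = {[O], [P=R]}: π^{-1}(V) = {O, P, R} ∈ τ ✓.
  V = {[N], [O], [P=R]}: π^{-1}(V) = {N, O, P, R} ∈ τ ✓.
  V = {[Q]}: π^{-1}(V) = {Q} ∉ τ ✗.
  V = {[N], [Q]}: π^{-1}(V) = {N, Q} ∉ τ ✗.
  V = {[O], [Q]}: π^{-1}(V) = {O, Q} ∉ τ ✗.
  V = {[N], [O], [Q]}: π^{-1}(V) = {N, O, Q} ∉ τ ✗.
  V = {[P=R], [Q]}: π^{-1}(V) = {P, Q, R} ∈ τ ✓.
  V = {[N], [P=R], [Q]}: π^{-1}(V) = {N, P, Q, R} ∈ τ ✓.
  V = {[O], [P=R], [Q]}: π^{-1}(V) = {O, P, Q, R} ∈ τ ✓.
  V = {[N], [O], [P=R], [Q]}: π^{-1}(V) = {N, O, P, Q, R} ∈ τ ✓.
Open sets in the quotient: τ_Q = {{}, {[O]}, {[P=R]}, {[N], [P=R]}, {[O], [P=R]}, {[N], [O], [P=R]}, {[P=R], [Q]}, {[N], [P=R], [Q]}, {[O], [P=R], [Q]}, {[N], [O], [P=R], [Q]}} (10 elements).


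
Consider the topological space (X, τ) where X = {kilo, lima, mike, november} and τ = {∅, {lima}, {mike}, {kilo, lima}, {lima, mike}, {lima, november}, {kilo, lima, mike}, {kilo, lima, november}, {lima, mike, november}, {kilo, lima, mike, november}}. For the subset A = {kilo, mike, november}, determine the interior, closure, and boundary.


int(A) = {mike}, cl(A) = {kilo, mike, november}, ∂A = {kilo, november}.

Closed sets in (X, τ) are complements of opens:
  closed(X, τ) = {∅, {kilo}, {mike}, {november}, {kilo, mike}, {kilo, november}, {mike, november}, {kilo, lima, november}, {kilo, mike, november}, {kilo, lima, mike, november}}.
int(A) = ⋃ {U ∈ τ : U ⊆ A}. Opens contained in A: ∅, {mike}.
Taking the union of these: int(A) = {mike}.
cl(A) = ⋂ {C closed : A ⊆ C}. Closed sets containing A: {kilo, mike, november}, {kilo, lima, mike, november}.
Intersecting these: cl(A) = {kilo, mike, november}.
∂A = cl(A) ∖ int(A) = {kilo, mike, november} ∖ {mike} = {kilo, november}.


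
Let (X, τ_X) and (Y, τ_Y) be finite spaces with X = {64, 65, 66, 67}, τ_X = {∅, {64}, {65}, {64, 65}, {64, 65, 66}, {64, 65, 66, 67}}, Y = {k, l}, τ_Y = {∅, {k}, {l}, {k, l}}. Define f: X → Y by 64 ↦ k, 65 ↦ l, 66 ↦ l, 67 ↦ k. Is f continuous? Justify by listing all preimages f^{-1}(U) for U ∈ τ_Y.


f is NOT continuous.

Compute f^{-1}(U) for each U ∈ τ_Y:
  U = ∅: f^{-1}(U) = ∅ ∈ τ_X ✓.
  U = {k}: f^{-1}(U) = {64, 67} ∉ τ_X ✗.
  U = {l}: f^{-1}(U) = {65, 66} ∉ τ_X ✗.
  U = {k, l}: f^{-1}(U) = {64, 65, 66, 67} ∈ τ_X ✓.
Found U = {k} with f^{-1}(U) = {64, 67} not in τ_X. Therefore f is NOT continuous.


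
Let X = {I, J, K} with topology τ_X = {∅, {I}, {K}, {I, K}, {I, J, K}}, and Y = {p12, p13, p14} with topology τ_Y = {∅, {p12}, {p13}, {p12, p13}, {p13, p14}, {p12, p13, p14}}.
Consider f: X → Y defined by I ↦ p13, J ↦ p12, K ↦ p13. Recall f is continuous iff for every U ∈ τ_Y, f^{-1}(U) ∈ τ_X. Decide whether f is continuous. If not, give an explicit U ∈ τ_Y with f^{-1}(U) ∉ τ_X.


f is NOT continuous.

Compute f^{-1}(U) for each U ∈ τ_Y:
  U = ∅: f^{-1}(U) = ∅ ∈ τ_X ✓.
  U = {p12}: f^{-1}(U) = {J} ∉ τ_X ✗.
  U = {p13}: f^{-1}(U) = {I, K} ∈ τ_X ✓.
  U = {p12, p13}: f^{-1}(U) = {I, J, K} ∈ τ_X ✓.
  U = {p13, p14}: f^{-1}(U) = {I, K} ∈ τ_X ✓.
  U = {p12, p13, p14}: f^{-1}(U) = {I, J, K} ∈ τ_X ✓.
Found U = {p12} with f^{-1}(U) = {J} not in τ_X. Therefore f is NOT continuous.


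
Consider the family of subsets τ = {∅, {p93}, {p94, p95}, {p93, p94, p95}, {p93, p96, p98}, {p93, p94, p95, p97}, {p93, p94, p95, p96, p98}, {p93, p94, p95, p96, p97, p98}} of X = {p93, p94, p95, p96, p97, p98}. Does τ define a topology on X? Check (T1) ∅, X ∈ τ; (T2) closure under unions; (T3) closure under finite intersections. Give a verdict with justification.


τ IS a topology on X.

Axiom (T1): ∅ ∈ τ? Yes; X ∈ τ? Yes.
Axiom (T2/T3): check pairwise unions and intersections of members of τ.
All pairwise intersections and unions checked — each lies in τ. Therefore τ satisfies (T1), (T2), (T3): it IS a topology on X.


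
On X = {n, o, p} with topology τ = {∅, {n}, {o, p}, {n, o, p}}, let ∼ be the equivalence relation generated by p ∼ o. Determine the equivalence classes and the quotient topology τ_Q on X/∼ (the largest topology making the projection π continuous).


X/∼ = {[n], [o=p]}; |τ_Q| = 4.

Equivalence classes: [n], [o=p].
Quotient map π: X → X/∼ sends n ↦ [n], o ↦ [o=p], p ↦ [o=p].
For each subset V ⊆ X/∼, compute π^{-1}(V) ⊆ X and check whether π^{-1}(V) ∈ τ. V is open in τ_Q iff π^{-1}(V) ∈ τ.
  V = {}: π^{-1}(V) = ∅ ∈ τ ✓.
  V = {[n]}: π^{-1}(V) = {n} ∈ τ ✓.
  V = {[o=p]}: π^{-1}(V) = {o, p} ∈ τ ✓.
  V = {[n], [o=p]}: π^{-1}(V) = {n, o, p} ∈ τ ✓.
Open sets in the quotient: τ_Q = {{}, {[n]}, {[o=p]}, {[n], [o=p]}} (4 elements).


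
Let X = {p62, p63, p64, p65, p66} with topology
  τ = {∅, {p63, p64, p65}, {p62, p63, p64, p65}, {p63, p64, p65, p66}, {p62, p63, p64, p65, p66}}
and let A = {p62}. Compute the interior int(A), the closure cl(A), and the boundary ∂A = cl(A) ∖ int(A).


int(A) = ∅, cl(A) = {p62}, ∂A = {p62}.

Closed sets in (X, τ) are complements of opens:
  closed(X, τ) = {∅, {p62}, {p66}, {p62, p66}, {p62, p63, p64, p65, p66}}.
int(A) = ⋃ {U ∈ τ : U ⊆ A}. Opens contained in A: ∅.
Taking the union of these: int(A) = ∅.
cl(A) = ⋂ {C closed : A ⊆ C}. Closed sets containing A: {p62}, {p62, p66}, {p62, p63, p64, p65, p66}.
Intersecting these: cl(A) = {p62}.
∂A = cl(A) ∖ int(A) = {p62} ∖ ∅ = {p62}.


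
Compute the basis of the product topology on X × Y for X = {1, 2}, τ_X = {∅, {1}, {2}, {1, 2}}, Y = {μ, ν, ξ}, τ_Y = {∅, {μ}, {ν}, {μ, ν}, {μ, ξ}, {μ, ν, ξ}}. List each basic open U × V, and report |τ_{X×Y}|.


Basis B = {∅ × ∅, {1} × {μ}, {1} × {ν}, {2} × {μ}, {2} × {ν}, {1} × {μ, ν}, {1} × {μ, ξ}, {1, 2} × {μ}, {1, 2} × {ν}, {2} × {μ, ν}, {2} × {μ, ξ}, {1} × {μ, ν, ξ}, {2} × {μ, ν, ξ}, {1, 2} × {μ, ν}, {1, 2} × {μ, ξ}, {1, 2} × {μ, ν, ξ}}; |τ_{X×Y}| = 36.

Enumerate products U × V with U ∈ τ_X, V ∈ τ_Y (deduplicated):
  ∅ × ∅ = {} (∅)
  {1} × {μ} = {(1,μ)}
  {1} × {ν} = {(1,ν)}
  {2} × {μ} = {(2,μ)}
  {2} × {ν} = {(2,ν)}
  {1} × {μ, ν} = {(1,μ), (1,ν)}
  {1} × {μ, ξ} = {(1,μ), (1,ξ)}
  {1, 2} × {μ} = {(1,μ), (2,μ)}
  {1, 2} × {ν} = {(1,ν), (2,ν)}
  {2} × {μ, ν} = {(2,μ), (2,ν)}
  {2} × {μ, ξ} = {(2,μ), (2,ξ)}
  {1} × {μ, ν, ξ} = {(1,μ), (1,ν), (1,ξ)}
  {2} × {μ, ν, ξ} = {(2,μ), (2,ν), (2,ξ)}
  {1, 2} × {μ, ν} = {(1,μ), (1,ν), (2,μ), (2,ν)}
  {1, 2} × {μ, ξ} = {(1,μ), (1,ξ), (2,μ), (2,ξ)}
  {1, 2} × {μ, ν, ξ} = {(1,μ), (1,ν), (1,ξ), (2,μ), (2,ν), (2,ξ)}
These 16 distinct sets form the basis B.
Close under arbitrary unions to get τ_{X×Y}; counting gives |τ_{X×Y}| = 36.
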